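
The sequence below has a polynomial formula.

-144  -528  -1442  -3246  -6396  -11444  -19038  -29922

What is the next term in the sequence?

Δ: -384, -914, -1804, -3150, -5048, -7594, -10884
Δ²: -530, -890, -1346, -1898, -2546, -3290
Δ³: -360, -456, -552, -648, -744
Δ⁴: -96, -96, -96, -96
Constant fourth difference = -96, so extend:
-744 − 96 = -840;  -3290 − 840 = -4130;  -10884 − 4130 = -15014;  -29922 − 15014 = -44936

-44936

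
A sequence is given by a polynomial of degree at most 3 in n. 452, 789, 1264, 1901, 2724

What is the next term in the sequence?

3757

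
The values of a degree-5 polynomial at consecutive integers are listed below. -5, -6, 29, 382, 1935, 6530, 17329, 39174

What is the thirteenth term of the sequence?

646519

First differences: -1 , 35 , 353 , 1553 , 4595 , 10799 , 21845
Second differences: 36 , 318 , 1200 , 3042 , 6204 , 11046
Third differences: 282 , 882 , 1842 , 3162 , 4842
Fourth differences: 600 , 960 , 1320 , 1680
Fifth differences: 360 , 360 , 360
Fifth differences constant at 360.
1680 + 360 = 2040;  4842 + 2040 = 6882;  11046 + 6882 = 17928;  21845 + 17928 = 39773;  39174 + 39773 = 78947
2040 + 360 = 2400;  6882 + 2400 = 9282;  17928 + 9282 = 27210;  39773 + 27210 = 66983;  78947 + 66983 = 145930
2400 + 360 = 2760;  9282 + 2760 = 12042;  27210 + 12042 = 39252;  66983 + 39252 = 106235;  145930 + 106235 = 252165
2760 + 360 = 3120;  12042 + 3120 = 15162;  39252 + 15162 = 54414;  106235 + 54414 = 160649;  252165 + 160649 = 412814
3120 + 360 = 3480;  15162 + 3480 = 18642;  54414 + 18642 = 73056;  160649 + 73056 = 233705;  412814 + 233705 = 646519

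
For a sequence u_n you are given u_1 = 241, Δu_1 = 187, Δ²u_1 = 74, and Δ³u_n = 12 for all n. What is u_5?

Build the table forward from the leading diagonal:
Δ³: 12  12  12  12  12
Δ²: 74  86  98  110  122
Δ: 187  261  347  445  555
u: 241  428  689  1036  1481

1481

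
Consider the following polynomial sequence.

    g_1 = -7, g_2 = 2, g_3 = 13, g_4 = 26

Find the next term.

Δ: 9 , 11 , 13
Δ²: 2 , 2
Second differences constant at 2.
13 + 2 = 15;  26 + 15 = 41

41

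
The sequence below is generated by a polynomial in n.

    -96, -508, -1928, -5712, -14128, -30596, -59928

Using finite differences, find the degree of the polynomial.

-412, -1420, -3784, -8416, -16468, -29332
-1008, -2364, -4632, -8052, -12864
-1356, -2268, -3420, -4812
-912, -1152, -1392
-240, -240
The fifth differences are constant, so the polynomial has degree 5.

5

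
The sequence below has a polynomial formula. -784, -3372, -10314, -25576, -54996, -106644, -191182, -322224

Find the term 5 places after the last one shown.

-2403484

-2588, -6942, -15262, -29420, -51648, -84538, -131042
-4354, -8320, -14158, -22228, -32890, -46504
-3966, -5838, -8070, -10662, -13614
-1872, -2232, -2592, -2952
-360, -360, -360
Fifth differences constant at -360.
-2952 − 360 = -3312;  -13614 − 3312 = -16926;  -46504 − 16926 = -63430;  -131042 − 63430 = -194472;  -322224 − 194472 = -516696
-3312 − 360 = -3672;  -16926 − 3672 = -20598;  -63430 − 20598 = -84028;  -194472 − 84028 = -278500;  -516696 − 278500 = -795196
-3672 − 360 = -4032;  -20598 − 4032 = -24630;  -84028 − 24630 = -108658;  -278500 − 108658 = -387158;  -795196 − 387158 = -1182354
-4032 − 360 = -4392;  -24630 − 4392 = -29022;  -108658 − 29022 = -137680;  -387158 − 137680 = -524838;  -1182354 − 524838 = -1707192
-4392 − 360 = -4752;  -29022 − 4752 = -33774;  -137680 − 33774 = -171454;  -524838 − 171454 = -696292;  -1707192 − 696292 = -2403484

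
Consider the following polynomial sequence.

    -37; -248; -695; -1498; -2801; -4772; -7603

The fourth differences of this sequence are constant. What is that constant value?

-24

Δ: -211, -447, -803, -1303, -1971, -2831
Δ²: -236, -356, -500, -668, -860
Δ³: -120, -144, -168, -192
Δ⁴: -24, -24, -24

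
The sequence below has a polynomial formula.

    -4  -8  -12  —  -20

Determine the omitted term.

Using the first 3 terms:
-4  -4
Constant first difference = -4.
Extend forward: -12 − 4 = -16

-16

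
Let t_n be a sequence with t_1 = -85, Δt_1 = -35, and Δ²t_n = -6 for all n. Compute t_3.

Build the table forward from the leading diagonal:
Second differences: -6, -6, -6
First differences: -35, -41, -47
t: -85, -120, -161

-161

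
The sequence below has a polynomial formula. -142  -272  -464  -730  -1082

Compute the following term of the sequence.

-130, -192, -266, -352
-62, -74, -86
-12, -12
Third differences constant at -12.
-86 − 12 = -98;  -352 − 98 = -450;  -1082 − 450 = -1532

-1532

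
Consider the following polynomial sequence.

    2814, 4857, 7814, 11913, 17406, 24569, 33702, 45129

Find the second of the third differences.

252

First differences: 2043, 2957, 4099, 5493, 7163, 9133, 11427
Second differences: 914, 1142, 1394, 1670, 1970, 2294
Third differences: 228, 252, 276, 300, 324
Fourth differences: 24, 24, 24, 24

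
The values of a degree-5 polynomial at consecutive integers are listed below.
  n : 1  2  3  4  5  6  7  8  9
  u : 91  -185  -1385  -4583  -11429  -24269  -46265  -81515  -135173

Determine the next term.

Δ: -276 , -1200 , -3198 , -6846 , -12840 , -21996 , -35250 , -53658
Δ²: -924 , -1998 , -3648 , -5994 , -9156 , -13254 , -18408
Δ³: -1074 , -1650 , -2346 , -3162 , -4098 , -5154
Δ⁴: -576 , -696 , -816 , -936 , -1056
Δ⁵: -120 , -120 , -120 , -120
The fifth differences are constant (-120).
-1056 − 120 = -1176;  -5154 − 1176 = -6330;  -18408 − 6330 = -24738;  -53658 − 24738 = -78396;  -135173 − 78396 = -213569

-213569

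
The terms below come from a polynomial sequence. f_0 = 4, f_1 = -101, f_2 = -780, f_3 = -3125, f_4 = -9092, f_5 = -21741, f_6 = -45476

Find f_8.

First differences: -105, -679, -2345, -5967, -12649, -23735
Second differences: -574, -1666, -3622, -6682, -11086
Third differences: -1092, -1956, -3060, -4404
Fourth differences: -864, -1104, -1344
Fifth differences: -240, -240
The fifth differences are constant (-240).
-1344 − 240 = -1584;  -4404 − 1584 = -5988;  -11086 − 5988 = -17074;  -23735 − 17074 = -40809;  -45476 − 40809 = -86285
-1584 − 240 = -1824;  -5988 − 1824 = -7812;  -17074 − 7812 = -24886;  -40809 − 24886 = -65695;  -86285 − 65695 = -151980

-151980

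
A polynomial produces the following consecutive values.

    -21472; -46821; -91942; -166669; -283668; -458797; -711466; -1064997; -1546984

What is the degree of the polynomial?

5

Δ: -25349, -45121, -74727, -116999, -175129, -252669, -353531, -481987
Δ²: -19772, -29606, -42272, -58130, -77540, -100862, -128456
Δ³: -9834, -12666, -15858, -19410, -23322, -27594
Δ⁴: -2832, -3192, -3552, -3912, -4272
Δ⁵: -360, -360, -360, -360
The fifth differences are constant, so the polynomial has degree 5.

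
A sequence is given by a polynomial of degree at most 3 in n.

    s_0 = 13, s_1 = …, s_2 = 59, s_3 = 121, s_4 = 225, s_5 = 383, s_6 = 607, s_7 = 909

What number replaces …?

Using the last 6 terms:
Δ: 62  104  158  224  302
Δ²: 42  54  66  78
Δ³: 12  12  12
Constant third difference = 12.
Extend backward: 42 − 12 = 30;  62 − 30 = 32;  59 − 32 = 27

27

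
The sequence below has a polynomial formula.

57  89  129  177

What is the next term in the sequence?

233

D1: 32  40  48
D2: 8  8
The second differences are constant (8).
48 + 8 = 56;  177 + 56 = 233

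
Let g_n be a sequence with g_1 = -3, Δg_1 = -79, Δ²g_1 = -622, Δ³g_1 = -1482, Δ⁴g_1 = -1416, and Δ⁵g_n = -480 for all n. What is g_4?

Build the table forward from the leading diagonal:
D5: -480, -480, -480, -480
D4: -1416, -1896, -2376, -2856
D3: -1482, -2898, -4794, -7170
D2: -622, -2104, -5002, -9796
D1: -79, -701, -2805, -7807
g: -3, -82, -783, -3588

-3588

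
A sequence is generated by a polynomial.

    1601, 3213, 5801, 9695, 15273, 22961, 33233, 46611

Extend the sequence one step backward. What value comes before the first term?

1612  2588  3894  5578  7688  10272  13378
976  1306  1684  2110  2584  3106
330  378  426  474  522
48  48  48  48
The fourth differences are constant at 48.
Work back: 330 − 48 = 282;  976 − 282 = 694;  1612 − 694 = 918;  1601 − 918 = 683

683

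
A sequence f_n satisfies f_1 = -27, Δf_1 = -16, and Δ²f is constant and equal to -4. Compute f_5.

-115

Build the table forward from the leading diagonal:
D2: -4  -4  -4  -4  -4
D1: -16  -20  -24  -28  -32
f: -27  -43  -63  -87  -115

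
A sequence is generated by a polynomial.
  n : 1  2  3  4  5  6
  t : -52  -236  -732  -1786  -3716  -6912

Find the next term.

-11836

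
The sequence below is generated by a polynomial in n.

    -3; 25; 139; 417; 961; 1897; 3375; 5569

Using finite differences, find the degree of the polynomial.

4

First differences: 28, 114, 278, 544, 936, 1478, 2194
Second differences: 86, 164, 266, 392, 542, 716
Third differences: 78, 102, 126, 150, 174
Fourth differences: 24, 24, 24, 24
The fourth differences are constant, so the polynomial has degree 4.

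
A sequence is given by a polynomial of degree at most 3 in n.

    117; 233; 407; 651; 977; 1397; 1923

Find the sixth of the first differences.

526

Δ: 116, 174, 244, 326, 420, 526
Δ²: 58, 70, 82, 94, 106
Δ³: 12, 12, 12, 12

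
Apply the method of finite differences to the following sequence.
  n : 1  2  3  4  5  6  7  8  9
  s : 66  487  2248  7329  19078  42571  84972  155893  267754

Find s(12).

1022857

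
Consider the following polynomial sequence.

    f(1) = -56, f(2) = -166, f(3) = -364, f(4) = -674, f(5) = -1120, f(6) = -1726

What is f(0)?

-10

-110, -198, -310, -446, -606
-88, -112, -136, -160
-24, -24, -24
The third differences are constant at -24.
Work back: -88 + 24 = -64;  -110 + 64 = -46;  -56 + 46 = -10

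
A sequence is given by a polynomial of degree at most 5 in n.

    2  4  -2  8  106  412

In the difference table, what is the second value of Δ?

-6

D1: 2, -6, 10, 98, 306
D2: -8, 16, 88, 208
D3: 24, 72, 120
D4: 48, 48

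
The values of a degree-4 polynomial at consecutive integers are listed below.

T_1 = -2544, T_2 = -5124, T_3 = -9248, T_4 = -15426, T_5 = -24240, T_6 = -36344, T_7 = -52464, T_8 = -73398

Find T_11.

-174144

D1: -2580, -4124, -6178, -8814, -12104, -16120, -20934
D2: -1544, -2054, -2636, -3290, -4016, -4814
D3: -510, -582, -654, -726, -798
D4: -72, -72, -72, -72
Fourth differences constant at -72.
-798 − 72 = -870;  -4814 − 870 = -5684;  -20934 − 5684 = -26618;  -73398 − 26618 = -100016
-870 − 72 = -942;  -5684 − 942 = -6626;  -26618 − 6626 = -33244;  -100016 − 33244 = -133260
-942 − 72 = -1014;  -6626 − 1014 = -7640;  -33244 − 7640 = -40884;  -133260 − 40884 = -174144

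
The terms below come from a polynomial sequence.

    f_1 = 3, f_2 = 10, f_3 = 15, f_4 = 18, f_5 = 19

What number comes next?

D1: 7, 5, 3, 1
D2: -2, -2, -2
Constant second difference = -2, so extend:
1 − 2 = -1;  19 − 1 = 18

18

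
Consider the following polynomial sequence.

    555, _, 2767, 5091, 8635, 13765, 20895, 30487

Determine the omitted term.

1345

Using the last 6 terms:
First differences: 2324, 3544, 5130, 7130, 9592
Second differences: 1220, 1586, 2000, 2462
Third differences: 366, 414, 462
Fourth differences: 48, 48
Constant fourth difference = 48.
Extend backward: 366 − 48 = 318;  1220 − 318 = 902;  2324 − 902 = 1422;  2767 − 1422 = 1345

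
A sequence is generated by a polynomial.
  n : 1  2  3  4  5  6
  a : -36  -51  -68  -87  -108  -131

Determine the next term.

-15  -17  -19  -21  -23
-2  -2  -2  -2
The second differences are constant (-2).
-23 − 2 = -25;  -131 − 25 = -156

-156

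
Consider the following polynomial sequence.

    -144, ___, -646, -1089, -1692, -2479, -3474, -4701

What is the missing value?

Using the last 6 terms:
First differences: -443, -603, -787, -995, -1227
Second differences: -160, -184, -208, -232
Third differences: -24, -24, -24
Constant third difference = -24.
Extend backward: -160 + 24 = -136;  -443 + 136 = -307;  -646 + 307 = -339

-339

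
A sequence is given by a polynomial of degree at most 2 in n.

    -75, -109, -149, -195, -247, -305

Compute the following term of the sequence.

First differences: -34, -40, -46, -52, -58
Second differences: -6, -6, -6, -6
The second differences are constant (-6).
-58 − 6 = -64;  -305 − 64 = -369

-369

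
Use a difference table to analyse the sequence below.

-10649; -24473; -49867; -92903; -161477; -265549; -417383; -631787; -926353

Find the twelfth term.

-2513743

-13824, -25394, -43036, -68574, -104072, -151834, -214404, -294566
-11570, -17642, -25538, -35498, -47762, -62570, -80162
-6072, -7896, -9960, -12264, -14808, -17592
-1824, -2064, -2304, -2544, -2784
-240, -240, -240, -240
Fifth differences constant at -240.
-2784 − 240 = -3024;  -17592 − 3024 = -20616;  -80162 − 20616 = -100778;  -294566 − 100778 = -395344;  -926353 − 395344 = -1321697
-3024 − 240 = -3264;  -20616 − 3264 = -23880;  -100778 − 23880 = -124658;  -395344 − 124658 = -520002;  -1321697 − 520002 = -1841699
-3264 − 240 = -3504;  -23880 − 3504 = -27384;  -124658 − 27384 = -152042;  -520002 − 152042 = -672044;  -1841699 − 672044 = -2513743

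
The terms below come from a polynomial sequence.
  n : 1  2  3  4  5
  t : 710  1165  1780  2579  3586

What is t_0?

D1: 455, 615, 799, 1007
D2: 160, 184, 208
D3: 24, 24
The third differences are constant at 24.
Work back: 160 − 24 = 136;  455 − 136 = 319;  710 − 319 = 391

391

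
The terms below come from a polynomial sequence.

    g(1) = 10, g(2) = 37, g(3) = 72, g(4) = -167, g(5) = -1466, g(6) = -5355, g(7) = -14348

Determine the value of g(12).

First differences: 27 , 35 , -239 , -1299 , -3889 , -8993
Second differences: 8 , -274 , -1060 , -2590 , -5104
Third differences: -282 , -786 , -1530 , -2514
Fourth differences: -504 , -744 , -984
Fifth differences: -240 , -240
Fifth differences constant at -240.
-984 − 240 = -1224;  -2514 − 1224 = -3738;  -5104 − 3738 = -8842;  -8993 − 8842 = -17835;  -14348 − 17835 = -32183
-1224 − 240 = -1464;  -3738 − 1464 = -5202;  -8842 − 5202 = -14044;  -17835 − 14044 = -31879;  -32183 − 31879 = -64062
-1464 − 240 = -1704;  -5202 − 1704 = -6906;  -14044 − 6906 = -20950;  -31879 − 20950 = -52829;  -64062 − 52829 = -116891
-1704 − 240 = -1944;  -6906 − 1944 = -8850;  -20950 − 8850 = -29800;  -52829 − 29800 = -82629;  -116891 − 82629 = -199520
-1944 − 240 = -2184;  -8850 − 2184 = -11034;  -29800 − 11034 = -40834;  -82629 − 40834 = -123463;  -199520 − 123463 = -322983

-322983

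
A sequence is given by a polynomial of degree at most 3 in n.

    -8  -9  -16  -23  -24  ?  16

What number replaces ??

-13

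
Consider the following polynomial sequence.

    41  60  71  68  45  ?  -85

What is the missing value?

-4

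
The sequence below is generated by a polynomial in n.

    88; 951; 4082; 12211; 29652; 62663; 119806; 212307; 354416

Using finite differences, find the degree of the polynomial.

863, 3131, 8129, 17441, 33011, 57143, 92501, 142109
2268, 4998, 9312, 15570, 24132, 35358, 49608
2730, 4314, 6258, 8562, 11226, 14250
1584, 1944, 2304, 2664, 3024
360, 360, 360, 360
The fifth differences are constant, so the polynomial has degree 5.

5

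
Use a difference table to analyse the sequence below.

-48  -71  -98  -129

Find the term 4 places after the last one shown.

-293

First differences: -23  -27  -31
Second differences: -4  -4
Second differences constant at -4.
-31 − 4 = -35;  -129 − 35 = -164
-35 − 4 = -39;  -164 − 39 = -203
-39 − 4 = -43;  -203 − 43 = -246
-43 − 4 = -47;  -246 − 47 = -293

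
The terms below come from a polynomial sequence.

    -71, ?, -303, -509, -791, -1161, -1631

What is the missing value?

-161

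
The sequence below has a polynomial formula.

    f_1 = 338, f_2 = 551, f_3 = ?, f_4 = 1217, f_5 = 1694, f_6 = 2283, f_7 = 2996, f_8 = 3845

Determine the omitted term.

Using the last 5 terms:
First differences: 477, 589, 713, 849
Second differences: 112, 124, 136
Third differences: 12, 12
Constant third difference = 12.
Extend backward: 112 − 12 = 100;  477 − 100 = 377;  1217 − 377 = 840

840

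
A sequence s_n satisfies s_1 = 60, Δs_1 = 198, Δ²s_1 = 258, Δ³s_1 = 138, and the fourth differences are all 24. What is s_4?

Build the table forward from the leading diagonal:
Fourth differences: 24  24  24  24
Third differences: 138  162  186  210
Second differences: 258  396  558  744
First differences: 198  456  852  1410
s: 60  258  714  1566

1566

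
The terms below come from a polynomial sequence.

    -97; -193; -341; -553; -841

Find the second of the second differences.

-64

Δ: -96, -148, -212, -288
Δ²: -52, -64, -76
Δ³: -12, -12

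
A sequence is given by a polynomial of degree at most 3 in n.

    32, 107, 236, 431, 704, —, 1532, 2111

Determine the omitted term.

1067

Using the first 5 terms:
Δ: 75  129  195  273
Δ²: 54  66  78
Δ³: 12  12
Constant third difference = 12.
Extend forward: 78 + 12 = 90;  273 + 90 = 363;  704 + 363 = 1067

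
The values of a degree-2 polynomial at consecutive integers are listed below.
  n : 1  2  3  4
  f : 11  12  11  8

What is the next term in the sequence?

3

First differences: 1  -1  -3
Second differences: -2  -2
Constant second difference = -2, so extend:
-3 − 2 = -5;  8 − 5 = 3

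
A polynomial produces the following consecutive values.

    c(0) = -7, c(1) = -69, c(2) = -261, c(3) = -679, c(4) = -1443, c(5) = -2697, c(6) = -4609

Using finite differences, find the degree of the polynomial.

-62, -192, -418, -764, -1254, -1912
-130, -226, -346, -490, -658
-96, -120, -144, -168
-24, -24, -24
The fourth differences are constant, so the polynomial has degree 4.

4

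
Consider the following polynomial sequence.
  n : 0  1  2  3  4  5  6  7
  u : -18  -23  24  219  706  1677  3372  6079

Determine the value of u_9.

15921

First differences: -5, 47, 195, 487, 971, 1695, 2707
Second differences: 52, 148, 292, 484, 724, 1012
Third differences: 96, 144, 192, 240, 288
Fourth differences: 48, 48, 48, 48
Fourth differences constant at 48.
288 + 48 = 336;  1012 + 336 = 1348;  2707 + 1348 = 4055;  6079 + 4055 = 10134
336 + 48 = 384;  1348 + 384 = 1732;  4055 + 1732 = 5787;  10134 + 5787 = 15921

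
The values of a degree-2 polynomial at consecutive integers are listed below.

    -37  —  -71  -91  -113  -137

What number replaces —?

-53

Using the last 4 terms:
Δ: -20, -22, -24
Δ²: -2, -2
Constant second difference = -2.
Extend backward: -20 + 2 = -18;  -71 + 18 = -53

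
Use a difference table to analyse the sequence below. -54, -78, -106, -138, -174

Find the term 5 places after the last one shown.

-414

Δ: -24 , -28 , -32 , -36
Δ²: -4 , -4 , -4
Second differences constant at -4.
-36 − 4 = -40;  -174 − 40 = -214
-40 − 4 = -44;  -214 − 44 = -258
-44 − 4 = -48;  -258 − 48 = -306
-48 − 4 = -52;  -306 − 52 = -358
-52 − 4 = -56;  -358 − 56 = -414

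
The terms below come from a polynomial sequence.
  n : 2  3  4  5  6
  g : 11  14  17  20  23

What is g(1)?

8

D1: 3  3  3  3
The first differences are constant at 3.
Work back: 11 − 3 = 8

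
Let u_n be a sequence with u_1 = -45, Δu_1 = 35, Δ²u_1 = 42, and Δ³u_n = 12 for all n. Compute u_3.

Build the table forward from the leading diagonal:
Third differences: 12  12  12
Second differences: 42  54  66
First differences: 35  77  131
u: -45  -10  67

67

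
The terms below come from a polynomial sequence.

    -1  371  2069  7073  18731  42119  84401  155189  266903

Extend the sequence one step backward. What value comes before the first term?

First differences: 372, 1698, 5004, 11658, 23388, 42282, 70788, 111714
Second differences: 1326, 3306, 6654, 11730, 18894, 28506, 40926
Third differences: 1980, 3348, 5076, 7164, 9612, 12420
Fourth differences: 1368, 1728, 2088, 2448, 2808
Fifth differences: 360, 360, 360, 360
The fifth differences are constant at 360.
Work back: 1368 − 360 = 1008;  1980 − 1008 = 972;  1326 − 972 = 354;  372 − 354 = 18;  -1 − 18 = -19

-19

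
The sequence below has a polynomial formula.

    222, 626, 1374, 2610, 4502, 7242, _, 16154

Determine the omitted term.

11046

Using the first 6 terms:
404, 748, 1236, 1892, 2740
344, 488, 656, 848
144, 168, 192
24, 24
Constant fourth difference = 24.
Extend forward: 192 + 24 = 216;  848 + 216 = 1064;  2740 + 1064 = 3804;  7242 + 3804 = 11046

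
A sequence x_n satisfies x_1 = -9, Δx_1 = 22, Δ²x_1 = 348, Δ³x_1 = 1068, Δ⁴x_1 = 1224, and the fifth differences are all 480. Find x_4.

Build the table forward from the leading diagonal:
Fifth differences: 480  480  480  480
Fourth differences: 1224  1704  2184  2664
Third differences: 1068  2292  3996  6180
Second differences: 348  1416  3708  7704
First differences: 22  370  1786  5494
x: -9  13  383  2169

2169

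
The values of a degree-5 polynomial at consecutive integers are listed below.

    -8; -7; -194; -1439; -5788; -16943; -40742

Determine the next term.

1, -187, -1245, -4349, -11155, -23799
-188, -1058, -3104, -6806, -12644
-870, -2046, -3702, -5838
-1176, -1656, -2136
-480, -480
Fifth differences constant at -480.
-2136 − 480 = -2616;  -5838 − 2616 = -8454;  -12644 − 8454 = -21098;  -23799 − 21098 = -44897;  -40742 − 44897 = -85639

-85639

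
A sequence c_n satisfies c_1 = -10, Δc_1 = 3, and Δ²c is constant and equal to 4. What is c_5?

26

Build the table forward from the leading diagonal:
Δ²: 4, 4, 4, 4, 4
Δ: 3, 7, 11, 15, 19
c: -10, -7, 0, 11, 26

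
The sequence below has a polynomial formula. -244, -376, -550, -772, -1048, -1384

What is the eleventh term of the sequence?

-4174

Δ: -132 , -174 , -222 , -276 , -336
Δ²: -42 , -48 , -54 , -60
Δ³: -6 , -6 , -6
The third differences are constant (-6).
-60 − 6 = -66;  -336 − 66 = -402;  -1384 − 402 = -1786
-66 − 6 = -72;  -402 − 72 = -474;  -1786 − 474 = -2260
-72 − 6 = -78;  -474 − 78 = -552;  -2260 − 552 = -2812
-78 − 6 = -84;  -552 − 84 = -636;  -2812 − 636 = -3448
-84 − 6 = -90;  -636 − 90 = -726;  -3448 − 726 = -4174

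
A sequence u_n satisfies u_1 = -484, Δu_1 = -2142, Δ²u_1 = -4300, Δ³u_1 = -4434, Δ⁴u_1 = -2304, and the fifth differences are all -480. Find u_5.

Build the table forward from the leading diagonal:
Δ⁵: -480  -480  -480  -480  -480
Δ⁴: -2304  -2784  -3264  -3744  -4224
Δ³: -4434  -6738  -9522  -12786  -16530
Δ²: -4300  -8734  -15472  -24994  -37780
Δ: -2142  -6442  -15176  -30648  -55642
u: -484  -2626  -9068  -24244  -54892

-54892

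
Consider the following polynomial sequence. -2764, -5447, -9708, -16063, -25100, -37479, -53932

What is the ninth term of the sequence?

First differences: -2683, -4261, -6355, -9037, -12379, -16453
Second differences: -1578, -2094, -2682, -3342, -4074
Third differences: -516, -588, -660, -732
Fourth differences: -72, -72, -72
Constant fourth difference = -72, so extend:
-732 − 72 = -804;  -4074 − 804 = -4878;  -16453 − 4878 = -21331;  -53932 − 21331 = -75263
-804 − 72 = -876;  -4878 − 876 = -5754;  -21331 − 5754 = -27085;  -75263 − 27085 = -102348

-102348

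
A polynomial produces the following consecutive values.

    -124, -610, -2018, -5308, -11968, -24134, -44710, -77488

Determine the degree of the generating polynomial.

-486, -1408, -3290, -6660, -12166, -20576, -32778
-922, -1882, -3370, -5506, -8410, -12202
-960, -1488, -2136, -2904, -3792
-528, -648, -768, -888
-120, -120, -120
The fifth differences are constant, so the polynomial has degree 5.

5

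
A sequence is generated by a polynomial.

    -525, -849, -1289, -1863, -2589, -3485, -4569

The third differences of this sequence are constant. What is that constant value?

-18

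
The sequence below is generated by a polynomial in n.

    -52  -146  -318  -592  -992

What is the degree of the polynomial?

3

Δ: -94, -172, -274, -400
Δ²: -78, -102, -126
Δ³: -24, -24
The third differences are constant, so the polynomial has degree 3.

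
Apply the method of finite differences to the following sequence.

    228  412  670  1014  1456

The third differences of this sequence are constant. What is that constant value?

12

D1: 184, 258, 344, 442
D2: 74, 86, 98
D3: 12, 12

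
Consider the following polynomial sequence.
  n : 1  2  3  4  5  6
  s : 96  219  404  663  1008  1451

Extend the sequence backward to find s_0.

23

First differences: 123, 185, 259, 345, 443
Second differences: 62, 74, 86, 98
Third differences: 12, 12, 12
The third differences are constant at 12.
Work back: 62 − 12 = 50;  123 − 50 = 73;  96 − 73 = 23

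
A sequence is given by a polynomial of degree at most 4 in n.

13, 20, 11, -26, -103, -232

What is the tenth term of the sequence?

-1508

First differences: 7, -9, -37, -77, -129
Second differences: -16, -28, -40, -52
Third differences: -12, -12, -12
Constant third difference = -12, so extend:
-52 − 12 = -64;  -129 − 64 = -193;  -232 − 193 = -425
-64 − 12 = -76;  -193 − 76 = -269;  -425 − 269 = -694
-76 − 12 = -88;  -269 − 88 = -357;  -694 − 357 = -1051
-88 − 12 = -100;  -357 − 100 = -457;  -1051 − 457 = -1508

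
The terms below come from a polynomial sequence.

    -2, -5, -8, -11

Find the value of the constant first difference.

D1: -3, -3, -3

-3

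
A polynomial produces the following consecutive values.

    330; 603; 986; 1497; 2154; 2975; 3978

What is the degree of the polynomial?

3

D1: 273, 383, 511, 657, 821, 1003
D2: 110, 128, 146, 164, 182
D3: 18, 18, 18, 18
The third differences are constant, so the polynomial has degree 3.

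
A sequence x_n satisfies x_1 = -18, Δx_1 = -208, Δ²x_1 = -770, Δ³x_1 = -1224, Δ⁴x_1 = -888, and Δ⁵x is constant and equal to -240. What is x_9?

Build the table forward from the leading diagonal:
Δ⁵: -240  -240  -240  -240  -240  -240  -240  -240  -240
Δ⁴: -888  -1128  -1368  -1608  -1848  -2088  -2328  -2568  -2808
Δ³: -1224  -2112  -3240  -4608  -6216  -8064  -10152  -12480  -15048
Δ²: -770  -1994  -4106  -7346  -11954  -18170  -26234  -36386  -48866
Δ: -208  -978  -2972  -7078  -14424  -26378  -44548  -70782  -107168
x: -18  -226  -1204  -4176  -11254  -25678  -52056  -96604  -167386

-167386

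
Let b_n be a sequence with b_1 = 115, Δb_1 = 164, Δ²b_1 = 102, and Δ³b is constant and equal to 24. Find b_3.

Build the table forward from the leading diagonal:
Third differences: 24, 24, 24
Second differences: 102, 126, 150
First differences: 164, 266, 392
b: 115, 279, 545

545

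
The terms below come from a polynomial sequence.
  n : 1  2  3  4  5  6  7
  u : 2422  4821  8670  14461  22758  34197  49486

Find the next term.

69405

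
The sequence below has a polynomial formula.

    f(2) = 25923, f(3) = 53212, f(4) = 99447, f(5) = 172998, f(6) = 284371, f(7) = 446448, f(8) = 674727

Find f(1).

11106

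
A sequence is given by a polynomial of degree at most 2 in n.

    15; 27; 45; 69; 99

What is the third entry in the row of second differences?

D1: 12, 18, 24, 30
D2: 6, 6, 6

6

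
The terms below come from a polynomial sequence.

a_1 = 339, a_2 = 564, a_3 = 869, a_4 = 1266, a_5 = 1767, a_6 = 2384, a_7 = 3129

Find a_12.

9194

First differences: 225  305  397  501  617  745
Second differences: 80  92  104  116  128
Third differences: 12  12  12  12
Third differences constant at 12.
128 + 12 = 140;  745 + 140 = 885;  3129 + 885 = 4014
140 + 12 = 152;  885 + 152 = 1037;  4014 + 1037 = 5051
152 + 12 = 164;  1037 + 164 = 1201;  5051 + 1201 = 6252
164 + 12 = 176;  1201 + 176 = 1377;  6252 + 1377 = 7629
176 + 12 = 188;  1377 + 188 = 1565;  7629 + 1565 = 9194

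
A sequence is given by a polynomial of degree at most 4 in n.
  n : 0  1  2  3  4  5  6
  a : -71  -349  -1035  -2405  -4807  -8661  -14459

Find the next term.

-22765

D1: -278  -686  -1370  -2402  -3854  -5798
D2: -408  -684  -1032  -1452  -1944
D3: -276  -348  -420  -492
D4: -72  -72  -72
The fourth differences are constant (-72).
-492 − 72 = -564;  -1944 − 564 = -2508;  -5798 − 2508 = -8306;  -14459 − 8306 = -22765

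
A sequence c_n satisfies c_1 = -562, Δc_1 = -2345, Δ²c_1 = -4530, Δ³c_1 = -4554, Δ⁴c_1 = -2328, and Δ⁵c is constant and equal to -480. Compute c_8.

Build the table forward from the leading diagonal:
Fifth differences: -480  -480  -480  -480  -480  -480  -480  -480
Fourth differences: -2328  -2808  -3288  -3768  -4248  -4728  -5208  -5688
Third differences: -4554  -6882  -9690  -12978  -16746  -20994  -25722  -30930
Second differences: -4530  -9084  -15966  -25656  -38634  -55380  -76374  -102096
First differences: -2345  -6875  -15959  -31925  -57581  -96215  -151595  -227969
c: -562  -2907  -9782  -25741  -57666  -115247  -211462  -363057

-363057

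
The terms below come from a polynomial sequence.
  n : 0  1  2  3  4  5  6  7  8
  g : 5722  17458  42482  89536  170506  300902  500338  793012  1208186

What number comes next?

1780666

11736 , 25024 , 47054 , 80970 , 130396 , 199436 , 292674 , 415174
13288 , 22030 , 33916 , 49426 , 69040 , 93238 , 122500
8742 , 11886 , 15510 , 19614 , 24198 , 29262
3144 , 3624 , 4104 , 4584 , 5064
480 , 480 , 480 , 480
The fifth differences are constant (480).
5064 + 480 = 5544;  29262 + 5544 = 34806;  122500 + 34806 = 157306;  415174 + 157306 = 572480;  1208186 + 572480 = 1780666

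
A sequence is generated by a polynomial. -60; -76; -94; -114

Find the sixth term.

First differences: -16  -18  -20
Second differences: -2  -2
Second differences constant at -2.
-20 − 2 = -22;  -114 − 22 = -136
-22 − 2 = -24;  -136 − 24 = -160

-160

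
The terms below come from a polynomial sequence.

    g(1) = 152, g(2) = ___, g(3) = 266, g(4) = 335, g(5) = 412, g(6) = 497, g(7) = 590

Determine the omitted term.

Using the last 5 terms:
Δ: 69, 77, 85, 93
Δ²: 8, 8, 8
Constant second difference = 8.
Extend backward: 69 − 8 = 61;  266 − 61 = 205

205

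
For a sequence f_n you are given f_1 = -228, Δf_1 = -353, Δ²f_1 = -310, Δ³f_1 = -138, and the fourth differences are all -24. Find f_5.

-4076

Build the table forward from the leading diagonal:
D4: -24  -24  -24  -24  -24
D3: -138  -162  -186  -210  -234
D2: -310  -448  -610  -796  -1006
D1: -353  -663  -1111  -1721  -2517
f: -228  -581  -1244  -2355  -4076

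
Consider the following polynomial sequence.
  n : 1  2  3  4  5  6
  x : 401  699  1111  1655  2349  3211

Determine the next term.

4259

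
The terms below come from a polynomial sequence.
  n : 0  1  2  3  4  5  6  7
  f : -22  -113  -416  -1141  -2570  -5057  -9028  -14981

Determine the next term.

-23486

-91, -303, -725, -1429, -2487, -3971, -5953
-212, -422, -704, -1058, -1484, -1982
-210, -282, -354, -426, -498
-72, -72, -72, -72
Fourth differences constant at -72.
-498 − 72 = -570;  -1982 − 570 = -2552;  -5953 − 2552 = -8505;  -14981 − 8505 = -23486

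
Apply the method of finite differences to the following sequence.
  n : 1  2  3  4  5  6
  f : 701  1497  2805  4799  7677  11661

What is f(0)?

D1: 796, 1308, 1994, 2878, 3984
D2: 512, 686, 884, 1106
D3: 174, 198, 222
D4: 24, 24
The fourth differences are constant at 24.
Work back: 174 − 24 = 150;  512 − 150 = 362;  796 − 362 = 434;  701 − 434 = 267

267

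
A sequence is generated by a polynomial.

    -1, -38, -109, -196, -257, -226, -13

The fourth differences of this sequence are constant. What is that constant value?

D1: -37, -71, -87, -61, 31, 213
D2: -34, -16, 26, 92, 182
D3: 18, 42, 66, 90
D4: 24, 24, 24

24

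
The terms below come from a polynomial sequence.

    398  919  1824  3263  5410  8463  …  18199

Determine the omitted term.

Using the first 6 terms:
Δ: 521, 905, 1439, 2147, 3053
Δ²: 384, 534, 708, 906
Δ³: 150, 174, 198
Δ⁴: 24, 24
Constant fourth difference = 24.
Extend forward: 198 + 24 = 222;  906 + 222 = 1128;  3053 + 1128 = 4181;  8463 + 4181 = 12644

12644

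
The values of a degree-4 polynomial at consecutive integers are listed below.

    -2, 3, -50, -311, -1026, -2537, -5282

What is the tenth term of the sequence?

-26741

First differences: 5 , -53 , -261 , -715 , -1511 , -2745
Second differences: -58 , -208 , -454 , -796 , -1234
Third differences: -150 , -246 , -342 , -438
Fourth differences: -96 , -96 , -96
Fourth differences constant at -96.
-438 − 96 = -534;  -1234 − 534 = -1768;  -2745 − 1768 = -4513;  -5282 − 4513 = -9795
-534 − 96 = -630;  -1768 − 630 = -2398;  -4513 − 2398 = -6911;  -9795 − 6911 = -16706
-630 − 96 = -726;  -2398 − 726 = -3124;  -6911 − 3124 = -10035;  -16706 − 10035 = -26741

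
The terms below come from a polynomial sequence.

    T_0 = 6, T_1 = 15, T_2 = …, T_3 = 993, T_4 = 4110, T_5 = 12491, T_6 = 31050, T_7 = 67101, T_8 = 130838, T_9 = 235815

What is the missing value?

146

Using the last 7 terms:
D1: 3117  8381  18559  36051  63737  104977
D2: 5264  10178  17492  27686  41240
D3: 4914  7314  10194  13554
D4: 2400  2880  3360
D5: 480  480
Constant fifth difference = 480.
Extend backward: 2400 − 480 = 1920;  4914 − 1920 = 2994;  5264 − 2994 = 2270;  3117 − 2270 = 847;  993 − 847 = 146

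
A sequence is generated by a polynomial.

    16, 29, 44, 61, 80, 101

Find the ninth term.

176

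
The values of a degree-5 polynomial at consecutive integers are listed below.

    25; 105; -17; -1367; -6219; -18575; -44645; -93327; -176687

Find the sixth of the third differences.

First differences: 80, -122, -1350, -4852, -12356, -26070, -48682, -83360
Second differences: -202, -1228, -3502, -7504, -13714, -22612, -34678
Third differences: -1026, -2274, -4002, -6210, -8898, -12066
Fourth differences: -1248, -1728, -2208, -2688, -3168
Fifth differences: -480, -480, -480, -480

-12066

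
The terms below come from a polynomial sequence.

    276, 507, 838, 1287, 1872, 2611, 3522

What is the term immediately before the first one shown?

127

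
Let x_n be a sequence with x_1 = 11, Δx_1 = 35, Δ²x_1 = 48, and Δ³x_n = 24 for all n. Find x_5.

Build the table forward from the leading diagonal:
Δ³: 24  24  24  24  24
Δ²: 48  72  96  120  144
Δ: 35  83  155  251  371
x: 11  46  129  284  535

535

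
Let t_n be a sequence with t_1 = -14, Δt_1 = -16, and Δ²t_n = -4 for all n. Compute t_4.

Build the table forward from the leading diagonal:
Second differences: -4  -4  -4  -4
First differences: -16  -20  -24  -28
t: -14  -30  -50  -74

-74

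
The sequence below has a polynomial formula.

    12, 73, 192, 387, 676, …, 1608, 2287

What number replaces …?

1077

Using the first 5 terms:
First differences: 61, 119, 195, 289
Second differences: 58, 76, 94
Third differences: 18, 18
Constant third difference = 18.
Extend forward: 94 + 18 = 112;  289 + 112 = 401;  676 + 401 = 1077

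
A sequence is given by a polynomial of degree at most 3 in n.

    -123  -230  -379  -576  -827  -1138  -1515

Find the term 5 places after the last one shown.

D1: -107, -149, -197, -251, -311, -377
D2: -42, -48, -54, -60, -66
D3: -6, -6, -6, -6
Constant third difference = -6, so extend:
-66 − 6 = -72;  -377 − 72 = -449;  -1515 − 449 = -1964
-72 − 6 = -78;  -449 − 78 = -527;  -1964 − 527 = -2491
-78 − 6 = -84;  -527 − 84 = -611;  -2491 − 611 = -3102
-84 − 6 = -90;  -611 − 90 = -701;  -3102 − 701 = -3803
-90 − 6 = -96;  -701 − 96 = -797;  -3803 − 797 = -4600

-4600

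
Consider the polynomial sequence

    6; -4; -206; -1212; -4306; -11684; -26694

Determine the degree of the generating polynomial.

5

Δ: -10, -202, -1006, -3094, -7378, -15010
Δ²: -192, -804, -2088, -4284, -7632
Δ³: -612, -1284, -2196, -3348
Δ⁴: -672, -912, -1152
Δ⁵: -240, -240
The fifth differences are constant, so the polynomial has degree 5.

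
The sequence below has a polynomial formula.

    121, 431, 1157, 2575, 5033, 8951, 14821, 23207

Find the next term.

34745

310, 726, 1418, 2458, 3918, 5870, 8386
416, 692, 1040, 1460, 1952, 2516
276, 348, 420, 492, 564
72, 72, 72, 72
Constant fourth difference = 72, so extend:
564 + 72 = 636;  2516 + 636 = 3152;  8386 + 3152 = 11538;  23207 + 11538 = 34745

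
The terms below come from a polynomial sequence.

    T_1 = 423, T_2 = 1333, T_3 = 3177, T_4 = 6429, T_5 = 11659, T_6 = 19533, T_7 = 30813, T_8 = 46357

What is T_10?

94149

D1: 910, 1844, 3252, 5230, 7874, 11280, 15544
D2: 934, 1408, 1978, 2644, 3406, 4264
D3: 474, 570, 666, 762, 858
D4: 96, 96, 96, 96
Fourth differences constant at 96.
858 + 96 = 954;  4264 + 954 = 5218;  15544 + 5218 = 20762;  46357 + 20762 = 67119
954 + 96 = 1050;  5218 + 1050 = 6268;  20762 + 6268 = 27030;  67119 + 27030 = 94149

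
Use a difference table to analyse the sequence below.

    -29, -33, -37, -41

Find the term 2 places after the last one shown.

First differences: -4  -4  -4
Constant first difference = -4, so extend:
-41 − 4 = -45
-45 − 4 = -49

-49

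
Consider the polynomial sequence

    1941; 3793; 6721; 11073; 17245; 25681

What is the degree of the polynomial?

4

1852, 2928, 4352, 6172, 8436
1076, 1424, 1820, 2264
348, 396, 444
48, 48
The fourth differences are constant, so the polynomial has degree 4.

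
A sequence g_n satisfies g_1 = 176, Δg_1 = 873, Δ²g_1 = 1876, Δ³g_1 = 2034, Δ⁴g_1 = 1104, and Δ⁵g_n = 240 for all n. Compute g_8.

160553

Build the table forward from the leading diagonal:
D5: 240  240  240  240  240  240  240  240
D4: 1104  1344  1584  1824  2064  2304  2544  2784
D3: 2034  3138  4482  6066  7890  9954  12258  14802
D2: 1876  3910  7048  11530  17596  25486  35440  47698
D1: 873  2749  6659  13707  25237  42833  68319  103759
g: 176  1049  3798  10457  24164  49401  92234  160553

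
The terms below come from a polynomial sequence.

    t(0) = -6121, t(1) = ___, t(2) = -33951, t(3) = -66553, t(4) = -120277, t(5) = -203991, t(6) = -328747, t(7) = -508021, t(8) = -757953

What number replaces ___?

Using the last 7 terms:
-32602  -53724  -83714  -124756  -179274  -249932
-21122  -29990  -41042  -54518  -70658
-8868  -11052  -13476  -16140
-2184  -2424  -2664
-240  -240
Constant fifth difference = -240.
Extend backward: -2184 + 240 = -1944;  -8868 + 1944 = -6924;  -21122 + 6924 = -14198;  -32602 + 14198 = -18404;  -33951 + 18404 = -15547

-15547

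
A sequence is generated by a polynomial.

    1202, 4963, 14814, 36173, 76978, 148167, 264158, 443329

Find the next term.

D1: 3761 , 9851 , 21359 , 40805 , 71189 , 115991 , 179171
D2: 6090 , 11508 , 19446 , 30384 , 44802 , 63180
D3: 5418 , 7938 , 10938 , 14418 , 18378
D4: 2520 , 3000 , 3480 , 3960
D5: 480 , 480 , 480
Constant fifth difference = 480, so extend:
3960 + 480 = 4440;  18378 + 4440 = 22818;  63180 + 22818 = 85998;  179171 + 85998 = 265169;  443329 + 265169 = 708498

708498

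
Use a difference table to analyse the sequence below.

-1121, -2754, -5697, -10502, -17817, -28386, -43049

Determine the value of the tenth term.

Δ: -1633  -2943  -4805  -7315  -10569  -14663
Δ²: -1310  -1862  -2510  -3254  -4094
Δ³: -552  -648  -744  -840
Δ⁴: -96  -96  -96
The fourth differences are constant (-96).
-840 − 96 = -936;  -4094 − 936 = -5030;  -14663 − 5030 = -19693;  -43049 − 19693 = -62742
-936 − 96 = -1032;  -5030 − 1032 = -6062;  -19693 − 6062 = -25755;  -62742 − 25755 = -88497
-1032 − 96 = -1128;  -6062 − 1128 = -7190;  -25755 − 7190 = -32945;  -88497 − 32945 = -121442

-121442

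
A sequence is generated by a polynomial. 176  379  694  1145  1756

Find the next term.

D1: 203, 315, 451, 611
D2: 112, 136, 160
D3: 24, 24
The third differences are constant (24).
160 + 24 = 184;  611 + 184 = 795;  1756 + 795 = 2551

2551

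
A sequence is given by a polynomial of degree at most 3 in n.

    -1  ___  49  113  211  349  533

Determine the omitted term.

13

Using the last 5 terms:
64, 98, 138, 184
34, 40, 46
6, 6
Constant third difference = 6.
Extend backward: 34 − 6 = 28;  64 − 28 = 36;  49 − 36 = 13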